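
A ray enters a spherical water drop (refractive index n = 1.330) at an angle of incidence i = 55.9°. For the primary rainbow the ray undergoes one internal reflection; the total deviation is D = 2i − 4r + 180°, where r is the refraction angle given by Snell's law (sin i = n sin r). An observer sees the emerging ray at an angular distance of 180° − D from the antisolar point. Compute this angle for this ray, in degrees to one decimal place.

sin r = sin 55.9° / 1.330 = 0.8281/1.330 = 0.6226; r = 38.51°.
D = 2·55.9° − 4·38.51° + 180° = 111.80° − 154.03° + 180° = 137.77°.
Angle from antisolar point = 180° − D = 42.23°.

42.2°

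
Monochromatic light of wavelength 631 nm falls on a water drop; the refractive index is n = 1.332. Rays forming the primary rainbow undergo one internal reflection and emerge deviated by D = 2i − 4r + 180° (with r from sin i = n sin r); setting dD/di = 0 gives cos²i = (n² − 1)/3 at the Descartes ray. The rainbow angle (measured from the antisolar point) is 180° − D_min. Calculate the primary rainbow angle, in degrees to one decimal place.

42.2°

cos²i = (1.77422 − 1)/3 = 0.25807; i = arccos(0.50801) = 59.469°.
sin r = sin 59.469°/1.332 = 0.64666; r = 40.290°.
D_min = 2·59.469° − 4·40.290° + 180° = 137.776°.
Rainbow angle = 180° − D_min = 42.224°.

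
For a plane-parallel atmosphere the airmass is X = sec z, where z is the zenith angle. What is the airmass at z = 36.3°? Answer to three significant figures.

X = sec z = 1/cos 36.3° = 1/0.8059 = 1.2408.

1.24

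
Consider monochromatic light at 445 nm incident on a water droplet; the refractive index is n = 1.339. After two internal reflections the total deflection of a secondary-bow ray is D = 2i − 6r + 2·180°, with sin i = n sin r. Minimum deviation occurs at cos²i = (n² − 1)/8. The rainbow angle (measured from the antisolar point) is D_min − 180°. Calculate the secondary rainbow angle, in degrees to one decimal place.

52.5°

cos²i = (1.79292 − 1)/8 = 0.09912; i = arccos(0.31483) = 71.650°.
sin r = sin 71.650°/1.339 = 0.70885; r = 45.141°.
D_min = 2·71.650° − 6·45.141° + 360° = 232.451°.
Rainbow angle = D_min − 180° = 52.451°.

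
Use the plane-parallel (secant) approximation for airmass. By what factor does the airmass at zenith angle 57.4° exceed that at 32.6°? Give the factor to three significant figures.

1.56

X(57.4°)/X(32.6°) = sec 57.4° / sec 32.6° = cos 32.6° / cos 57.4° = 0.8425/0.5388 = 1.5637.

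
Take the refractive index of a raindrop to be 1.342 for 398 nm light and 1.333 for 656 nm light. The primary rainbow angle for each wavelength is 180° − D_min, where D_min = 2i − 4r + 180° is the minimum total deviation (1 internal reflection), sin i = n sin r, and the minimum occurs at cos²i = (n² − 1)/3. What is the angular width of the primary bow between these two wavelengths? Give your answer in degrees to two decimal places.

At 398 nm (n = 1.342): cos²i = 0.26699 → i = 58.888°, r = 39.641°, D_min = 139.213°, rainbow angle = 40.787°.
At 656 nm (n = 1.333): cos²i = 0.25896 → i = 59.410°, r = 40.225°, D_min = 137.922°, rainbow angle = 42.078°.
Angular width = |40.787° − 42.078°| = 1.291°.

1.29°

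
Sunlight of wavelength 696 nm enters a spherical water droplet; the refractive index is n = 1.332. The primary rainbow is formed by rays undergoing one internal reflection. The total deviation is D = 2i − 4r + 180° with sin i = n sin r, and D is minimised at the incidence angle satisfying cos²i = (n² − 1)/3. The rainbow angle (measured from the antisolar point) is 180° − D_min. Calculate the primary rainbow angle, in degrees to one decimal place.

cos²i = (1.77422 − 1)/3 = 0.25807; i = arccos(0.50801) = 59.469°.
sin r = sin 59.469°/1.332 = 0.64666; r = 40.290°.
D_min = 2·59.469° − 4·40.290° + 180° = 137.776°.
Rainbow angle = 180° − D_min = 42.224°.

42.2°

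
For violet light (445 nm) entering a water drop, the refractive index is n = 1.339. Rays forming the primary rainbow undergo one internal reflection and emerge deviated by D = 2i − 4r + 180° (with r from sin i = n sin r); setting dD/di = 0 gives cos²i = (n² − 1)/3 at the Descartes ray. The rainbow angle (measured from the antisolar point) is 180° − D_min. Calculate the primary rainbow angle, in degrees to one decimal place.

cos²i = (1.79292 − 1)/3 = 0.26431; i = arccos(0.51411) = 59.062°.
sin r = sin 59.062°/1.339 = 0.64057; r = 39.834°.
D_min = 2·59.062° − 4·39.834° + 180° = 138.786°.
Rainbow angle = 180° − D_min = 41.214°.

41.2°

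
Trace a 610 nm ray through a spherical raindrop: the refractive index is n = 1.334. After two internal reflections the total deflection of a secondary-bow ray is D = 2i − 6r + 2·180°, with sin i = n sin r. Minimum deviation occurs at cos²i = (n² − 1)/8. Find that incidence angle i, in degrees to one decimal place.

cos²i = (1.334² − 1)/8 = (1.77956 − 1)/8 = 0.09744.
cos i = 0.31216, so i = 71.810°.

71.8°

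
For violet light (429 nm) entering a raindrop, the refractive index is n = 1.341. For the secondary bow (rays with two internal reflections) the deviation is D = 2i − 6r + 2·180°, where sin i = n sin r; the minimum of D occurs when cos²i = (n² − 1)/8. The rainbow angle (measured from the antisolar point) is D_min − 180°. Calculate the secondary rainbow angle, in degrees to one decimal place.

cos²i = (1.79828 − 1)/8 = 0.09979; i = arccos(0.31589) = 71.586°.
sin r = sin 71.586°/1.341 = 0.70753; r = 45.034°.
D_min = 2·71.586° − 6·45.034° + 360° = 232.966°.
Rainbow angle = D_min − 180° = 52.966°.

53.0°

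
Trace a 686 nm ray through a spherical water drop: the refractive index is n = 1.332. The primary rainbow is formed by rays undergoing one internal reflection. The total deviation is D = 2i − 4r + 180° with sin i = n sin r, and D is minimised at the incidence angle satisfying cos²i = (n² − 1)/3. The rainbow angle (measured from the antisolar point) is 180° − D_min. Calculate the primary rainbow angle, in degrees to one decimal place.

cos²i = (1.77422 − 1)/3 = 0.25807; i = arccos(0.50801) = 59.469°.
sin r = sin 59.469°/1.332 = 0.64666; r = 40.290°.
D_min = 2·59.469° − 4·40.290° + 180° = 137.776°.
Rainbow angle = 180° − D_min = 42.224°.

42.2°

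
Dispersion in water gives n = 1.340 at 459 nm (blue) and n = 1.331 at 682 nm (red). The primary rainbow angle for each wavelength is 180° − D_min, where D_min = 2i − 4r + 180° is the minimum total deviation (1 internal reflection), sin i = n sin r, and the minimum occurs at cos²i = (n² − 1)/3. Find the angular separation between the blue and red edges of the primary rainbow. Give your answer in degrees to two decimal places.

At 459 nm (n = 1.340): cos²i = 0.26520 → i = 59.004°, r = 39.770°, D_min = 138.929°, rainbow angle = 41.071°.
At 682 nm (n = 1.331): cos²i = 0.25719 → i = 59.527°, r = 40.356°, D_min = 137.630°, rainbow angle = 42.370°.
Angular width = |41.071° − 42.370°| = 1.299°.

1.30°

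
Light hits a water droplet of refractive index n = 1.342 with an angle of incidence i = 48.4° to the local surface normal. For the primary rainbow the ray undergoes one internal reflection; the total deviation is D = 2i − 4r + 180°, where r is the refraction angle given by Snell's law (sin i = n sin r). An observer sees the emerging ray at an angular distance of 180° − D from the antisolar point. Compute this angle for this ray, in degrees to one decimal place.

sin r = sin 48.4° / 1.342 = 0.7478/1.342 = 0.5572; r = 33.86°.
D = 2·48.4° − 4·33.86° + 180° = 96.80° − 135.46° + 180° = 141.34°.
Angle from antisolar point = 180° − D = 38.66°.

38.7°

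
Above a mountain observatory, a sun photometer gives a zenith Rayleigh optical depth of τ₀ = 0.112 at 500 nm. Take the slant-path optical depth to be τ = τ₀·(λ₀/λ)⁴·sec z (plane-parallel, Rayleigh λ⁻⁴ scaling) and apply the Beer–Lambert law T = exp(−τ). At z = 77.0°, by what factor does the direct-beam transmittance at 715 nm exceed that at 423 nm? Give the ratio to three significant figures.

Airmass: sec 77.0° = 4.4454.
τ(715 nm) = 0.112 × (500/715)⁴ × 4.4454 = 0.112 × 0.2391 × 4.4454 = 0.1191.
τ(423 nm) = 0.112 × (500/423)⁴ × 4.4454 = 0.112 × 1.9522 × 4.4454 = 0.9720.
T(715)/T(423) = exp(τ_B − τ_A) = exp(0.8529) = 2.3464.

2.35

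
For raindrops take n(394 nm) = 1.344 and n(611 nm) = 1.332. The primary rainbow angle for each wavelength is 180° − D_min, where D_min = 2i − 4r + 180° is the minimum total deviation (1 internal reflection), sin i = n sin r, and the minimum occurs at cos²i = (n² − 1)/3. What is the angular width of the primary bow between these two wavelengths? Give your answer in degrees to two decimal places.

At 394 nm (n = 1.344): cos²i = 0.26878 → i = 58.772°, r = 39.512°, D_min = 139.495°, rainbow angle = 40.505°.
At 611 nm (n = 1.332): cos²i = 0.25807 → i = 59.469°, r = 40.290°, D_min = 137.776°, rainbow angle = 42.224°.
Angular width = |40.505° − 42.224°| = 1.719°.

1.72°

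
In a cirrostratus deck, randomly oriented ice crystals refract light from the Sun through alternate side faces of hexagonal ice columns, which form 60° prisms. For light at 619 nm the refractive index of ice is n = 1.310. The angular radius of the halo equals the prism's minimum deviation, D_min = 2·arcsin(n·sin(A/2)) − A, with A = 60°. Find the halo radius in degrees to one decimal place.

n·sin(A/2) = 1.310 × sin 30° = 1.310 × 0.5000 = 0.6550.
D_min = 2·arcsin(0.6550) − 60° = 2 × 40.920° − 60° = 21.839°.

21.8°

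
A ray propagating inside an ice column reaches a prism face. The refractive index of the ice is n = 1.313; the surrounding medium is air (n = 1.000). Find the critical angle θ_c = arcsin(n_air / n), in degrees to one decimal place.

49.6°

sin θ_c = n_air / n = 1.000 / 1.313 = 0.7616.
θ_c = arcsin(0.7616) = 49.61°.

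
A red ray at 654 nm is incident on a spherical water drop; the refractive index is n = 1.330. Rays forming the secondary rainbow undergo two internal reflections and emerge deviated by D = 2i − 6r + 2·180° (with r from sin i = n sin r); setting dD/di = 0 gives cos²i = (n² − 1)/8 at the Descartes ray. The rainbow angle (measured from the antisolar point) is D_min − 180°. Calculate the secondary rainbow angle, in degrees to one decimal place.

50.1°

cos²i = (1.76890 − 1)/8 = 0.09611; i = arccos(0.31002) = 71.940°.
sin r = sin 71.940°/1.330 = 0.71483; r = 45.630°.
D_min = 2·71.940° − 6·45.630° + 360° = 230.101°.
Rainbow angle = D_min − 180° = 50.101°.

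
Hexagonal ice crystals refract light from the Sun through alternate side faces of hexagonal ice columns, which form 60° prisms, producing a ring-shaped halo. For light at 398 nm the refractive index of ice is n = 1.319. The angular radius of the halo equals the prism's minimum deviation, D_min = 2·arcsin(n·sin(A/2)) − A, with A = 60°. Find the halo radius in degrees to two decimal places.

22.52°

n·sin(A/2) = 1.319 × sin 30° = 1.319 × 0.5000 = 0.6595.
D_min = 2·arcsin(0.6595) − 60° = 2 × 41.262° − 60° = 22.524°.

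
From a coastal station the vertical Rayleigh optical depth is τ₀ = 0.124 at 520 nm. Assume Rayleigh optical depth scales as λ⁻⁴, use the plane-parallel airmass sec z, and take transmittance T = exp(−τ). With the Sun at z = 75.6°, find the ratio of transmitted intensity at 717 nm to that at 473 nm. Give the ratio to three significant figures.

1.80

Airmass: sec 75.6° = 4.0211.
τ(717 nm) = 0.124 × (520/717)⁴ × 4.0211 = 0.124 × 0.2767 × 4.0211 = 0.1379.
τ(473 nm) = 0.124 × (520/473)⁴ × 4.0211 = 0.124 × 1.4607 × 4.0211 = 0.7283.
T(717)/T(473) = exp(τ_B − τ_A) = exp(0.5904) = 1.8047.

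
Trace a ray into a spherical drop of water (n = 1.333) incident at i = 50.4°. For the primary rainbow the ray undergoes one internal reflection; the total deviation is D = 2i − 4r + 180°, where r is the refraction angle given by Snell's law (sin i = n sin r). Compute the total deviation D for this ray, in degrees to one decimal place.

139.6°

sin r = sin 50.4° / 1.333 = 0.7705/1.333 = 0.5780; r = 35.31°.
D = 2·50.4° − 4·35.31° + 180° = 100.80° − 141.25° + 180° = 139.55°.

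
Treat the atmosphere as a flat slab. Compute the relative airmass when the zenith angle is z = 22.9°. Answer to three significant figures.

X = sec z = 1/cos 22.9° = 1/0.9212 = 1.0856.

1.09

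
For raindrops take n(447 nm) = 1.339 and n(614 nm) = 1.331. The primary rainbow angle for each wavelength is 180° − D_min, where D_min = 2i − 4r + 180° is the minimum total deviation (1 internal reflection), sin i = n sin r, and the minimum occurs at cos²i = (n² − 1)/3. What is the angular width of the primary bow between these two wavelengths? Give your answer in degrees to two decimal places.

At 447 nm (n = 1.339): cos²i = 0.26431 → i = 59.062°, r = 39.834°, D_min = 138.786°, rainbow angle = 41.214°.
At 614 nm (n = 1.331): cos²i = 0.25719 → i = 59.527°, r = 40.356°, D_min = 137.630°, rainbow angle = 42.370°.
Angular width = |41.214° − 42.370°| = 1.156°.

1.16°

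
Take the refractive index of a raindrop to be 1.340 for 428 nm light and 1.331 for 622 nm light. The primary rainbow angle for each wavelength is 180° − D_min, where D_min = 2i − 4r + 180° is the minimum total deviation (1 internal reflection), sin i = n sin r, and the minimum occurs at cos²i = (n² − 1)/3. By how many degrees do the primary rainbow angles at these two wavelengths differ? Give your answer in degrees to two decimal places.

At 428 nm (n = 1.340): cos²i = 0.26520 → i = 59.004°, r = 39.770°, D_min = 138.929°, rainbow angle = 41.071°.
At 622 nm (n = 1.331): cos²i = 0.25719 → i = 59.527°, r = 40.356°, D_min = 137.630°, rainbow angle = 42.370°.
Angular width = |41.071° − 42.370°| = 1.299°.

1.30°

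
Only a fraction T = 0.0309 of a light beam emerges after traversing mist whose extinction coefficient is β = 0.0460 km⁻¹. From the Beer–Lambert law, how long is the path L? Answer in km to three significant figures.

Beer–Lambert: T = exp(−βL) ⇒ L = −ln(T)/β = −ln(0.0309)/0.0460 = 3.4770/0.0460 = 75.59 km.

75.6 km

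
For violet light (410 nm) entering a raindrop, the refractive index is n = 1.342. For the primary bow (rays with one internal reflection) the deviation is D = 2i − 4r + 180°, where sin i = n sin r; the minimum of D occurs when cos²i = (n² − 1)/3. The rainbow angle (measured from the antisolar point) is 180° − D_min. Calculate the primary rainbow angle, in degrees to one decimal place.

cos²i = (1.80096 − 1)/3 = 0.26699; i = arccos(0.51671) = 58.888°.
sin r = sin 58.888°/1.342 = 0.63797; r = 39.641°.
D_min = 2·58.888° − 4·39.641° + 180° = 139.213°.
Rainbow angle = 180° − D_min = 40.787°.

40.8°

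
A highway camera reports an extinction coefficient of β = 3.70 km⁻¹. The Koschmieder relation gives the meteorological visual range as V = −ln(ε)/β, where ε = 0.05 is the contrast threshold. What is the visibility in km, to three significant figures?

0.810 km

V = −ln(0.05) / 3.70 = 2.996 / 3.70 = 0.8097 km.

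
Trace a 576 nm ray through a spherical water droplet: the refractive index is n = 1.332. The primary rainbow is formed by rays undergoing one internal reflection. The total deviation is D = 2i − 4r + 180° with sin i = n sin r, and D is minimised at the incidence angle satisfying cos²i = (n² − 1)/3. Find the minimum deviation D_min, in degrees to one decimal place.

137.8°

cos²i = (1.77422 − 1)/3 = 0.25807; i = arccos(0.50801) = 59.469°.
sin r = sin 59.469°/1.332 = 0.64666; r = 40.290°.
D_min = 2·59.469° − 4·40.290° + 180° = 137.776°.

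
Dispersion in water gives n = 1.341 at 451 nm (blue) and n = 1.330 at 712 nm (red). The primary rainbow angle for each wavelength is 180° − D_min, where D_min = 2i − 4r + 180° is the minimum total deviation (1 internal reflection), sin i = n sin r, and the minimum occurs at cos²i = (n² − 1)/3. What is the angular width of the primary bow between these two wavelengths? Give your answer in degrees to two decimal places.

1.59°

At 451 nm (n = 1.341): cos²i = 0.26609 → i = 58.946°, r = 39.705°, D_min = 139.071°, rainbow angle = 40.929°.
At 712 nm (n = 1.330): cos²i = 0.25630 → i = 59.585°, r = 40.422°, D_min = 137.484°, rainbow angle = 42.516°.
Angular width = |40.929° − 42.516°| = 1.588°.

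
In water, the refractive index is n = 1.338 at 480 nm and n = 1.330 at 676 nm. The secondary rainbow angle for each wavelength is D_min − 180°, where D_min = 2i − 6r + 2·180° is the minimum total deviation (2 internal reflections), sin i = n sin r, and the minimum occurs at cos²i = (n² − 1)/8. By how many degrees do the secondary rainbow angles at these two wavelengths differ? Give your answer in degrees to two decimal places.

At 480 nm (n = 1.338): cos²i = 0.09878 → i = 71.682°, r = 45.195°, D_min = 232.193°, rainbow angle = 52.193°.
At 676 nm (n = 1.330): cos²i = 0.09611 → i = 71.940°, r = 45.630°, D_min = 230.101°, rainbow angle = 50.101°.
Angular width = |52.193° − 50.101°| = 2.092°.

2.09°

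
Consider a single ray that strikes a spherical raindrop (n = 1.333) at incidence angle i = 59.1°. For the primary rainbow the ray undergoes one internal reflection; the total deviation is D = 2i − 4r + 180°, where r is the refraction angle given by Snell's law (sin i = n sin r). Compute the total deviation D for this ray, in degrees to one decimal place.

137.9°

sin r = sin 59.1° / 1.333 = 0.8581/1.333 = 0.6437; r = 40.07°.
D = 2·59.1° − 4·40.07° + 180° = 118.20° − 160.28° + 180° = 137.92°.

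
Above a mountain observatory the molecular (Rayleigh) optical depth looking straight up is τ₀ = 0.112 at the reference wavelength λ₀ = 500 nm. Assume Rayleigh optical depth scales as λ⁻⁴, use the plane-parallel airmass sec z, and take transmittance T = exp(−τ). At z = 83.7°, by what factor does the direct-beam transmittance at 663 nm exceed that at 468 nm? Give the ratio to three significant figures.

2.72

Airmass: sec 83.7° = 9.1129.
τ(663 nm) = 0.112 × (500/663)⁴ × 9.1129 = 0.112 × 0.3235 × 9.1129 = 0.3301.
τ(468 nm) = 0.112 × (500/468)⁴ × 9.1129 = 0.112 × 1.3029 × 9.1129 = 1.3298.
T(663)/T(468) = exp(τ_B − τ_A) = exp(0.9996) = 2.7172.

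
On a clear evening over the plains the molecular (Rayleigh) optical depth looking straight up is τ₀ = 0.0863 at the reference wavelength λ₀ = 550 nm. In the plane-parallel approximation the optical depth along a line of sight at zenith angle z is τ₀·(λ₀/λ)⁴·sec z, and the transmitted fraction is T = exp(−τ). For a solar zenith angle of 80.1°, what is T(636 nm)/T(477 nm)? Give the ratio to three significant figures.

1.83

Airmass: sec 80.1° = 5.8164.
τ(636 nm) = 0.0863 × (550/636)⁴ × 5.8164 = 0.0863 × 0.5593 × 5.8164 = 0.2807.
τ(477 nm) = 0.0863 × (550/477)⁴ × 5.8164 = 0.0863 × 1.7676 × 5.8164 = 0.8872.
T(636)/T(477) = exp(τ_B − τ_A) = exp(0.6065) = 1.8340.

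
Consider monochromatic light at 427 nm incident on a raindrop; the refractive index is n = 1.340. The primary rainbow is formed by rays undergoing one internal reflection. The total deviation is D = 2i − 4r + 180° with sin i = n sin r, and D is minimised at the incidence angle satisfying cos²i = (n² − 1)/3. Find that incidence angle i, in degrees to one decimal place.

59.0°

cos²i = (1.340² − 1)/3 = (1.79560 − 1)/3 = 0.26520.
cos i = 0.51498, so i = 59.004°.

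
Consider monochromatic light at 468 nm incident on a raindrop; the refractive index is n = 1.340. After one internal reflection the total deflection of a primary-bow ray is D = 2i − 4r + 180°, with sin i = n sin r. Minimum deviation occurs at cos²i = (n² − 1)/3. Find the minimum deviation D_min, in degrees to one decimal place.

138.9°

cos²i = (1.79560 − 1)/3 = 0.26520; i = arccos(0.51498) = 59.004°.
sin r = sin 59.004°/1.340 = 0.63971; r = 39.770°.
D_min = 2·59.004° − 4·39.770° + 180° = 138.929°.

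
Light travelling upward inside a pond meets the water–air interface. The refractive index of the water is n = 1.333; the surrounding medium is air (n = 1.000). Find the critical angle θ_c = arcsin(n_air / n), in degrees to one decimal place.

sin θ_c = n_air / n = 1.000 / 1.333 = 0.7502.
θ_c = arcsin(0.7502) = 48.61°.

48.6°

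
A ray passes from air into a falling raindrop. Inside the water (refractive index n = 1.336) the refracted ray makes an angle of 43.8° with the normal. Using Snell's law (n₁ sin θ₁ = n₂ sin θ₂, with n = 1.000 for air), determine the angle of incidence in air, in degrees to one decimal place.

Snell: sin θ_i = n · sin θ_r = 1.336 × sin 43.8° = 1.336 × 0.6921 = 0.9247.
θ_i = arcsin(0.9247) = 67.62°.

67.6°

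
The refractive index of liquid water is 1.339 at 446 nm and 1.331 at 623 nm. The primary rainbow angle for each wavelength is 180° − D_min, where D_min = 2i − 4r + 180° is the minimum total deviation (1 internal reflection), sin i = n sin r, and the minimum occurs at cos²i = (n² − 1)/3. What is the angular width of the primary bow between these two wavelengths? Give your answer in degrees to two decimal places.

1.16°

At 446 nm (n = 1.339): cos²i = 0.26431 → i = 59.062°, r = 39.834°, D_min = 138.786°, rainbow angle = 41.214°.
At 623 nm (n = 1.331): cos²i = 0.25719 → i = 59.527°, r = 40.356°, D_min = 137.630°, rainbow angle = 42.370°.
Angular width = |41.214° − 42.370°| = 1.156°.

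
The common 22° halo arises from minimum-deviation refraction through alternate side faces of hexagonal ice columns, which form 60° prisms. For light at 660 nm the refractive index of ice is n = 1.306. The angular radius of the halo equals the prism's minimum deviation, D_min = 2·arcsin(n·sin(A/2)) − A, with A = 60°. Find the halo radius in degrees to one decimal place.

21.5°

n·sin(A/2) = 1.306 × sin 30° = 1.306 × 0.5000 = 0.6530.
D_min = 2·arcsin(0.6530) − 60° = 2 × 40.768° − 60° = 21.536°.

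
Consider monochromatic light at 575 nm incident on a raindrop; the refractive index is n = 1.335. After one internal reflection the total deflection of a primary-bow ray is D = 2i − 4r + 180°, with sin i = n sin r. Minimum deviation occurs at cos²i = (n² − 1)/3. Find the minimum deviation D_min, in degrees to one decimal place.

cos²i = (1.78222 − 1)/3 = 0.26074; i = arccos(0.51063) = 59.294°.
sin r = sin 59.294°/1.335 = 0.64405; r = 40.094°.
D_min = 2·59.294° − 4·40.094° + 180° = 138.212°.

138.2°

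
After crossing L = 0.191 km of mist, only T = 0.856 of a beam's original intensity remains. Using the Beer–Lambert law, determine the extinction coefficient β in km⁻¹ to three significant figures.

0.814 km⁻¹

Beer–Lambert: T = exp(−βL) ⇒ β = −ln(T)/L = −ln(0.856)/0.191 = 0.1555/0.191 = 0.8141 km⁻¹.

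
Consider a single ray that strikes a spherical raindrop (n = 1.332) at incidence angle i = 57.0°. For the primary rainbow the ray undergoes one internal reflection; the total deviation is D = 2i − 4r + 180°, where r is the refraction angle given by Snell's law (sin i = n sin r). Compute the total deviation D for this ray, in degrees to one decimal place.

sin r = sin 57.0° / 1.332 = 0.8387/1.332 = 0.6296; r = 39.02°.
D = 2·57.0° − 4·39.02° + 180° = 114.00° − 156.09° + 180° = 137.91°.

137.9°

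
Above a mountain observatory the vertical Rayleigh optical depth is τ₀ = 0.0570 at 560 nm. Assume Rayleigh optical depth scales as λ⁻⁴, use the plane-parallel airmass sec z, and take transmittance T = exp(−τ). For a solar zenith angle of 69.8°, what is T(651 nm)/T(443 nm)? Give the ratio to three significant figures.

Airmass: sec 69.8° = 2.8960.
τ(651 nm) = 0.0570 × (560/651)⁴ × 2.8960 = 0.0570 × 0.5476 × 2.8960 = 0.0904.
τ(443 nm) = 0.0570 × (560/443)⁴ × 2.8960 = 0.0570 × 2.5535 × 2.8960 = 0.4215.
T(651)/T(443) = exp(τ_B − τ_A) = exp(0.3311) = 1.3925.

1.39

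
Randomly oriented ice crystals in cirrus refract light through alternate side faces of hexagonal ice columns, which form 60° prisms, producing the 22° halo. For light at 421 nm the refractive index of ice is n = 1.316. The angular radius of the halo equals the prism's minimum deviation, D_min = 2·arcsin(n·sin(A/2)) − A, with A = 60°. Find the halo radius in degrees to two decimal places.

22.30°

n·sin(A/2) = 1.316 × sin 30° = 1.316 × 0.5000 = 0.6580.
D_min = 2·arcsin(0.6580) − 60° = 2 × 41.148° − 60° = 22.295°.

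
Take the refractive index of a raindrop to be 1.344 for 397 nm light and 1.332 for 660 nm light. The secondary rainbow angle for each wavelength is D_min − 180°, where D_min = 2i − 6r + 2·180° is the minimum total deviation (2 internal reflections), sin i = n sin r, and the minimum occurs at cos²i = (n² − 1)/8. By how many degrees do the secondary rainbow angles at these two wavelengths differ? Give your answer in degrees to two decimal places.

3.10°

At 397 nm (n = 1.344): cos²i = 0.10079 → i = 71.490°, r = 44.874°, D_min = 233.733°, rainbow angle = 53.733°.
At 660 nm (n = 1.332): cos²i = 0.09678 → i = 71.875°, r = 45.520°, D_min = 230.628°, rainbow angle = 50.628°.
Angular width = |53.733° − 50.628°| = 3.104°.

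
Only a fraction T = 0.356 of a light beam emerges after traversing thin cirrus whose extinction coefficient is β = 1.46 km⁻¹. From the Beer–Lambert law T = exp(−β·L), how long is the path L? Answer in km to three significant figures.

Beer–Lambert: T = exp(−βL) ⇒ L = −ln(T)/β = −ln(0.356)/1.46 = 1.0328/1.46 = 0.7074 km.

0.707 km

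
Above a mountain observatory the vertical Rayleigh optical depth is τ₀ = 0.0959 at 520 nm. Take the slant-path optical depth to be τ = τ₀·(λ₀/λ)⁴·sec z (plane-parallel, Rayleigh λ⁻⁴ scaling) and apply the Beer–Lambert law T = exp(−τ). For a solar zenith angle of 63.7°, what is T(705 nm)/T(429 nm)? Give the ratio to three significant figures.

1.50

Airmass: sec 63.7° = 2.2570.
τ(705 nm) = 0.0959 × (520/705)⁴ × 2.2570 = 0.0959 × 0.2960 × 2.2570 = 0.0641.
τ(429 nm) = 0.0959 × (520/429)⁴ × 2.2570 = 0.0959 × 2.1587 × 2.2570 = 0.4672.
T(705)/T(429) = exp(τ_B − τ_A) = exp(0.4032) = 1.4966.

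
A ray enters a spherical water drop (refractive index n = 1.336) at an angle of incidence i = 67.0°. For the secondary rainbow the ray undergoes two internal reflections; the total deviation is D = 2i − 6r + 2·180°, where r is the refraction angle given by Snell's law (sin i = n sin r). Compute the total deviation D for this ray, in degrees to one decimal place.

sin r = sin 67.0° / 1.336 = 0.9205/1.336 = 0.6890; r = 43.55°.
D = 2·67.0° − 6·43.55° + 2·180° = 134.00° − 261.31° + 360° = 232.69°.

232.7°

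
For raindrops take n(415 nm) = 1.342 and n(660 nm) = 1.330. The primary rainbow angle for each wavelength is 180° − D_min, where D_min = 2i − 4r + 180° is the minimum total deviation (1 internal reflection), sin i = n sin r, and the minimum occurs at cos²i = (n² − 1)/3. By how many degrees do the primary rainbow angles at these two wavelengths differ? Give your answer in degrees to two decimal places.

1.73°

At 415 nm (n = 1.342): cos²i = 0.26699 → i = 58.888°, r = 39.641°, D_min = 139.213°, rainbow angle = 40.787°.
At 660 nm (n = 1.330): cos²i = 0.25630 → i = 59.585°, r = 40.422°, D_min = 137.484°, rainbow angle = 42.516°.
Angular width = |40.787° − 42.516°| = 1.729°.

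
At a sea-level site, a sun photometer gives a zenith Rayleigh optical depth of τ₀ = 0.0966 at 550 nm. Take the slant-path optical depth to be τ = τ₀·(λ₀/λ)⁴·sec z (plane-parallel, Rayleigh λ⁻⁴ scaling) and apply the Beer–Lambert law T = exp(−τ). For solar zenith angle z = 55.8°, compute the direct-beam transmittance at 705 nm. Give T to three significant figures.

0.938

sec 55.8° = 1.7791.
τ = 0.0966 × (550/705)⁴ × 1.7791 = 0.0966 × 0.3704 × 1.7791 = 0.0637.
T = exp(−0.0637) = 0.9383.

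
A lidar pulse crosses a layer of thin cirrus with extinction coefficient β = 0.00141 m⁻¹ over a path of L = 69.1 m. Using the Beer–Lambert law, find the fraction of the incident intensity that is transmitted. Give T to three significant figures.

0.907

τ = β·L = 0.00141 × 69.1 = 0.0974.
T = exp(−0.0974) = 0.9072.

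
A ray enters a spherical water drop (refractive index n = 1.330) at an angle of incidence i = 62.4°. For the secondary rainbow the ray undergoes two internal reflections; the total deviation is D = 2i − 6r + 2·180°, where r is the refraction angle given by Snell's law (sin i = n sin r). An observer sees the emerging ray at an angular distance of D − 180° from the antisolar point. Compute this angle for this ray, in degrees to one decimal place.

54.1°

sin r = sin 62.4° / 1.330 = 0.8862/1.330 = 0.6663; r = 41.78°.
D = 2·62.4° − 6·41.78° + 2·180° = 124.80° − 250.70° + 360° = 234.10°.
Angle from antisolar point = D − 180° = 54.10°.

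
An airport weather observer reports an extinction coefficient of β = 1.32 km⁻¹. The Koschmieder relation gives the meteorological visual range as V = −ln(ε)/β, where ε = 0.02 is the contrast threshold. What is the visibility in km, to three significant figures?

V = −ln(0.02) / 1.32 = 3.912 / 1.32 = 2.9637 km.

2.96 km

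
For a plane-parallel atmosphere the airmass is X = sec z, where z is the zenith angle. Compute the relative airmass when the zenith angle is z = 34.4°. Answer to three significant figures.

1.21

X = sec z = 1/cos 34.4° = 1/0.8251 = 1.2120.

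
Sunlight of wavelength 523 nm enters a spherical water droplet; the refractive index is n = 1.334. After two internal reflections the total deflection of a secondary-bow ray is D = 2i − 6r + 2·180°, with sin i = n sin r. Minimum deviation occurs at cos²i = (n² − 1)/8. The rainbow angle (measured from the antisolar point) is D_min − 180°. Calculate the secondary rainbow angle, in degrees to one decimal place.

51.2°

cos²i = (1.77956 − 1)/8 = 0.09744; i = arccos(0.31216) = 71.810°.
sin r = sin 71.810°/1.334 = 0.71217; r = 45.411°.
D_min = 2·71.810° − 6·45.411° + 360° = 231.153°.
Rainbow angle = D_min − 180° = 51.153°.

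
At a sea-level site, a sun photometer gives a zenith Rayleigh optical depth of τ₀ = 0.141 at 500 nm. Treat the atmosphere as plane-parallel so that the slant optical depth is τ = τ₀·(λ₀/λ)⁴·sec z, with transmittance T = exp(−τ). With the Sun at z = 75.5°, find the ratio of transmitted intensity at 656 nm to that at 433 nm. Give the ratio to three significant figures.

Airmass: sec 75.5° = 3.9939.
τ(656 nm) = 0.141 × (500/656)⁴ × 3.9939 = 0.141 × 0.3375 × 3.9939 = 0.1901.
τ(433 nm) = 0.141 × (500/433)⁴ × 3.9939 = 0.141 × 1.7780 × 3.9939 = 1.0013.
T(656)/T(433) = exp(τ_B − τ_A) = exp(0.8112) = 2.2506.

2.25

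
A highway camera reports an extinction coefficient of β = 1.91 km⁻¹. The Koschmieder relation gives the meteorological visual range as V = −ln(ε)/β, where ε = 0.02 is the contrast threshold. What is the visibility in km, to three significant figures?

2.05 km

V = −ln(0.02) / 1.91 = 3.912 / 1.91 = 2.0482 km.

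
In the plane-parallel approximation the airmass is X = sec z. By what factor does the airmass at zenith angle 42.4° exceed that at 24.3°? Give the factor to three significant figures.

X(42.4°)/X(24.3°) = sec 42.4° / sec 24.3° = cos 24.3° / cos 42.4° = 0.9114/0.7385 = 1.2342.

1.23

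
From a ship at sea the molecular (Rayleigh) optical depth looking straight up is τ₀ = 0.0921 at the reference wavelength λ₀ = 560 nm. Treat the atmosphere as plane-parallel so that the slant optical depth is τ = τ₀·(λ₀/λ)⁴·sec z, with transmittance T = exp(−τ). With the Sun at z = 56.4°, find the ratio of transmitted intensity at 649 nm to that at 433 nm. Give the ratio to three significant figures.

1.45

Airmass: sec 56.4° = 1.8070.
τ(649 nm) = 0.0921 × (560/649)⁴ × 1.8070 = 0.0921 × 0.5543 × 1.8070 = 0.0923.
τ(433 nm) = 0.0921 × (560/433)⁴ × 1.8070 = 0.0921 × 2.7977 × 1.8070 = 0.4656.
T(649)/T(433) = exp(τ_B − τ_A) = exp(0.3734) = 1.4526.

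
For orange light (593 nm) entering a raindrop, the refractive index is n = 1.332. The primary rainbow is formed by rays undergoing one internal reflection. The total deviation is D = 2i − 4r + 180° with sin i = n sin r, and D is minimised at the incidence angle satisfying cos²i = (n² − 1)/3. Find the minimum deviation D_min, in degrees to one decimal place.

137.8°

cos²i = (1.77422 − 1)/3 = 0.25807; i = arccos(0.50801) = 59.469°.
sin r = sin 59.469°/1.332 = 0.64666; r = 40.290°.
D_min = 2·59.469° − 4·40.290° + 180° = 137.776°.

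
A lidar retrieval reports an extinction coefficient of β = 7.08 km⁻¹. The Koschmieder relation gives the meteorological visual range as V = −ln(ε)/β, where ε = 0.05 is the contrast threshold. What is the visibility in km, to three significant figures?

0.423 km

V = −ln(0.05) / 7.08 = 2.996 / 7.08 = 0.4231 km.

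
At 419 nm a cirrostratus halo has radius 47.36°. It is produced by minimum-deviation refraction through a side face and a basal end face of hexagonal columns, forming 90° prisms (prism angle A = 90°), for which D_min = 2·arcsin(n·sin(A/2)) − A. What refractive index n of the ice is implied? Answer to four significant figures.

Rearranging: n = sin((D_min + A)/2) / sin(A/2).
(D_min + A)/2 = (47.36° + 90°)/2 = 68.680°.
n = sin 68.680° / sin 45° = 0.9316 / 0.7071 = 1.3174.

1.317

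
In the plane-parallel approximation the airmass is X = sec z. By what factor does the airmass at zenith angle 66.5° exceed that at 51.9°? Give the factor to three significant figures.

1.55

X(66.5°)/X(51.9°) = sec 66.5° / sec 51.9° = cos 51.9° / cos 66.5° = 0.6170/0.3987 = 1.5474.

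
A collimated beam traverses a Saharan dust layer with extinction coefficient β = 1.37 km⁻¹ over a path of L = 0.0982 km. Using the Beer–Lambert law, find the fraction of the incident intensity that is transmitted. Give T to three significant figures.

0.874

τ = β·L = 1.37 × 0.0982 = 0.1345.
T = exp(−0.1345) = 0.8741.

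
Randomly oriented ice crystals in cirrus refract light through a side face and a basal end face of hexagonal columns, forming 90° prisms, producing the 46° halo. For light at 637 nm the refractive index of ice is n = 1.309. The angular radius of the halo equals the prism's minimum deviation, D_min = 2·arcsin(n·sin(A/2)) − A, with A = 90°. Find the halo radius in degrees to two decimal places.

45.52°

n·sin(A/2) = 1.309 × sin 45° = 1.309 × 0.7071 = 0.9256.
D_min = 2·arcsin(0.9256) − 90° = 2 × 67.759° − 90° = 45.519°.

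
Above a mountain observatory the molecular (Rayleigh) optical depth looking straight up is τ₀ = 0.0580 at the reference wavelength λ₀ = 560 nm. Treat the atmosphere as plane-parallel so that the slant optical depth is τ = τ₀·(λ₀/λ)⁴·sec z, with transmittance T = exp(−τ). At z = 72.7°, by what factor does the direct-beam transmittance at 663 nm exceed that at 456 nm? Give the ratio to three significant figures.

Airmass: sec 72.7° = 3.3628.
τ(663 nm) = 0.0580 × (560/663)⁴ × 3.3628 = 0.0580 × 0.5090 × 3.3628 = 0.0993.
τ(456 nm) = 0.0580 × (560/456)⁴ × 3.3628 = 0.0580 × 2.2745 × 3.3628 = 0.4436.
T(663)/T(456) = exp(τ_B − τ_A) = exp(0.3444) = 1.4111.

1.41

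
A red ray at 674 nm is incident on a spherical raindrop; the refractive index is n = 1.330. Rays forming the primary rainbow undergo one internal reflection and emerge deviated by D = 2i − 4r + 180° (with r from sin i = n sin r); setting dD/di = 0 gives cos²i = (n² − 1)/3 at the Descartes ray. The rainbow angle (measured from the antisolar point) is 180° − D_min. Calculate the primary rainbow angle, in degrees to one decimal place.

42.5°

cos²i = (1.76890 − 1)/3 = 0.25630; i = arccos(0.50626) = 59.585°.
sin r = sin 59.585°/1.330 = 0.64841; r = 40.422°.
D_min = 2·59.585° − 4·40.422° + 180° = 137.484°.
Rainbow angle = 180° − D_min = 42.516°.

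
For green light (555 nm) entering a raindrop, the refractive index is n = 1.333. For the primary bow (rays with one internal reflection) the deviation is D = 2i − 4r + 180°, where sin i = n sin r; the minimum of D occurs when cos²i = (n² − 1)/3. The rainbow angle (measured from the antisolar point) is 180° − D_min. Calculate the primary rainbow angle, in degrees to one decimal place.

42.1°

cos²i = (1.77689 − 1)/3 = 0.25896; i = arccos(0.50888) = 59.410°.
sin r = sin 59.410°/1.333 = 0.64579; r = 40.225°.
D_min = 2·59.410° − 4·40.225° + 180° = 137.922°.
Rainbow angle = 180° − D_min = 42.078°.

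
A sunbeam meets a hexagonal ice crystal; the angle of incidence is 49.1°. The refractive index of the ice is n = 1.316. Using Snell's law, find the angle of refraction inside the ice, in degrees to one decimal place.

35.1°

Snell: sin θ_r = sin θ_i / n = sin 49.1° / 1.316 = 0.7559 / 1.316 = 0.5744.
θ_r = arcsin(0.5744) = 35.05°.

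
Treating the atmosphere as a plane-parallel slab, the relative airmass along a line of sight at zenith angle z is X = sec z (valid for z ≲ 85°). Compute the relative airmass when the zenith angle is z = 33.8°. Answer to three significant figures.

X = sec z = 1/cos 33.8° = 1/0.8310 = 1.2034.

1.20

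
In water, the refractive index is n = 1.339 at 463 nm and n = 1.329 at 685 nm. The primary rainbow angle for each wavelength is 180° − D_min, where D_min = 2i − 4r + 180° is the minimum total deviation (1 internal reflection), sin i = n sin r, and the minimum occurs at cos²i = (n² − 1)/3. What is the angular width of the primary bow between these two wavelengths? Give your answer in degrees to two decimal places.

1.45°

At 463 nm (n = 1.339): cos²i = 0.26431 → i = 59.062°, r = 39.834°, D_min = 138.786°, rainbow angle = 41.214°.
At 685 nm (n = 1.329): cos²i = 0.25541 → i = 59.643°, r = 40.487°, D_min = 137.337°, rainbow angle = 42.663°.
Angular width = |41.214° − 42.663°| = 1.450°.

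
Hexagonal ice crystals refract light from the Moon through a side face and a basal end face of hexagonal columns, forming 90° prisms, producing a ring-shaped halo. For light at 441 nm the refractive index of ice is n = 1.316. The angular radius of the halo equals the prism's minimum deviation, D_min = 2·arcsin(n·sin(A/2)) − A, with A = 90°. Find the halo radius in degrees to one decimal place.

n·sin(A/2) = 1.316 × sin 45° = 1.316 × 0.7071 = 0.9306.
D_min = 2·arcsin(0.9306) − 90° = 2 × 68.521° − 90° = 47.042°.

47.0°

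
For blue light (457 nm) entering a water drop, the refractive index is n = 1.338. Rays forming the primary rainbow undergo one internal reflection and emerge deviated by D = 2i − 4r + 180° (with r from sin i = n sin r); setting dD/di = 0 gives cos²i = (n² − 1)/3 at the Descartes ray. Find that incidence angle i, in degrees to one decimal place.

59.1°

cos²i = (1.338² − 1)/3 = (1.79024 − 1)/3 = 0.26341.
cos i = 0.51324, so i = 59.120°.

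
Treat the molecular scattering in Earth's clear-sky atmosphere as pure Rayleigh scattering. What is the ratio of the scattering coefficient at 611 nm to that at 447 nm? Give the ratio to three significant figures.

Rayleigh scattering ∝ λ⁻⁴, so the ratio of coefficients is the inverse fourth power of the wavelength ratio.
σ(611)/σ(447) = (447/611)⁴ = (0.7316)⁴ = 0.2865.

0.286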